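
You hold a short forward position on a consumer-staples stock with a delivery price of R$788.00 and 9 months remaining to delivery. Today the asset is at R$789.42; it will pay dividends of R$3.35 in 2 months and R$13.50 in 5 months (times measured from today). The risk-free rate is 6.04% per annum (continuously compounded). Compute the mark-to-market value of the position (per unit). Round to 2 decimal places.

-R$19.84

PV(remaining dividends) I = 3.35·e^(−0.0604·2/12) + 13.50·e^(−0.0604·5/12) = 16.4809
Current forward F = (S − I)·e^(rT) = (789.42 − 16.4809)·e^(0.0604·9/12) = 772.9391 × 1.046342 = 808.7586
Value (long) = (F − K)·e^(−rT) = (808.7586 − 788.00) × 0.955711 = 19.8392
Short position value = −(long value) = -R$19.84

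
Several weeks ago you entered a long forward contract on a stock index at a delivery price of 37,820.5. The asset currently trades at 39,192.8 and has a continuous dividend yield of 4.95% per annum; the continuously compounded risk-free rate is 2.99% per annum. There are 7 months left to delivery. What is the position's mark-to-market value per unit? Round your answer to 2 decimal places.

Current fair forward for the remaining 7 months: F = S·e^((r − q)·T), (r − q) = 0.0299 − 0.0495 = -0.0196
F = 39192.8 · e^(-0.0196 × 7/12) = 39192.8 × 0.98863178 = 38747.2476
Value of long forward = (F − K)·e^(−rT) = (38747.2476 − 37820.5) · e^(−0.0299·7/12)
= 926.7476 × 0.98270956 = 910.72

910.72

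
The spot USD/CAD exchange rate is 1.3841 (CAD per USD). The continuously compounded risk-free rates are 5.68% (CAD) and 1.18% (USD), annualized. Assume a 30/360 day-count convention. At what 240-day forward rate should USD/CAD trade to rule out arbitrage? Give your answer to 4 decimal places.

F = S·e^((r_CAD − r_USD)T) = 1.3841 · e^((0.0568 − 0.0118) × 240/360)
= 1.3841 · e^0.030000 = 1.3841 × 1.030455
F = 1.4263 CAD per USD

1.4263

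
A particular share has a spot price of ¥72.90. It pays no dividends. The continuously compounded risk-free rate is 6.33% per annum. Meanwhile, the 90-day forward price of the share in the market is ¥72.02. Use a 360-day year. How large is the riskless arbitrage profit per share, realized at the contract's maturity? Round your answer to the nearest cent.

¥2.04 per share

Fair forward: F* = S·e^(carry·T), with carry = r = 0.0633
F* = 72.90 · e^(0.0633 × 90/360) = 72.90 · e^0.015825 = 72.90 × 1.015951 = ¥74.0628
Market ¥72.02 < fair ¥74.0628: forward underpriced → reverse cash-and-carry (short spot, go long the forward).
At maturity, profit = |F_mkt − F*| = |72.02 − 74.0628| = ¥2.04 per share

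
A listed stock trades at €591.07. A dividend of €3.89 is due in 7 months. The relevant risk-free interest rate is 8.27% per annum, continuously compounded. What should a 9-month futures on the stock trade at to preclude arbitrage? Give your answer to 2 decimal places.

€624.95

PV(dividends) I = 3.89·e^(−0.0827·7/12)
I = 3.7068
F = (S − I)·e^(rT) = (591.07 − 3.7068) · e^(0.0827·9/12)
= 587.3632 · e^0.062025 = 587.3632 × 1.063989 = €624.95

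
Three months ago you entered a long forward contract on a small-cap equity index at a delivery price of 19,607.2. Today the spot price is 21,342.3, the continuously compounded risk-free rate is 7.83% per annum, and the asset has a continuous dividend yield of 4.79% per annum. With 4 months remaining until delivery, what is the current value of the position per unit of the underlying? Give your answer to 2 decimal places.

1902.17

Current fair forward for the remaining 4 months: F = S·e^((r − q)·T), (r − q) = 0.0783 − 0.0479 = 0.0304
F = 21342.3 · e^(0.0304 × 4/12) = 21342.3 × 1.01018485 = 21559.6681
Value of long forward = (F − K)·e^(−rT) = (21559.6681 − 19607.2) · e^(−0.0783·4/12)
= 1952.4681 × 0.97423766 = 1902.17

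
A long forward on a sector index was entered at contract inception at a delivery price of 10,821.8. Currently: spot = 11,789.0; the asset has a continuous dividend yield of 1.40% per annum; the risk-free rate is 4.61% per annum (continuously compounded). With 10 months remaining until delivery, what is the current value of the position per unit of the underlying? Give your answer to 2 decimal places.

Current fair forward for the remaining 10 months: F = S·e^((r − q)·T), (r − q) = 0.0461 − 0.0140 = 0.0321
F = 11789.0 · e^(0.0321 × 10/12) = 11789.0 × 1.02711099 = 12108.6115
Value of long forward = (F − K)·e^(−rT) = (12108.6115 − 10821.8) · e^(−0.0461·10/12)
= 1286.8115 × 0.96231189 = 1238.31

1238.31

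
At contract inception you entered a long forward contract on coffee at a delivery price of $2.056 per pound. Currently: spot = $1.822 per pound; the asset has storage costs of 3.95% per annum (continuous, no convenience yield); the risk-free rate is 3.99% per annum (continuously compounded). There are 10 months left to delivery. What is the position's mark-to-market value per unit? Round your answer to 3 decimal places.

Current fair forward for the remaining 10 months: F = S·e^((r + u)·T), (r + u) = 0.0399 + 0.0395 = 0.0794
F = 1.822 · e^(0.0794 × 10/12) = 1.822 × 1.068405 = 1.9466
Value of long forward = (F − K)·e^(−rT) = (1.9466 − 2.056) · e^(−0.0399·10/12)
= -0.1094 × 0.967297 = -0.106

-$0.106 per pound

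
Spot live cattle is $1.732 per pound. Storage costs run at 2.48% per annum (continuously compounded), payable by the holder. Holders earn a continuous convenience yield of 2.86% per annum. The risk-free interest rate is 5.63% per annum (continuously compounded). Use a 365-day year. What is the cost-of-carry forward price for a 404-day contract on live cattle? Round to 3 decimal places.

Net carry = r + u − y = 0.0563 + 0.0248 − 0.0286 = 0.0525
F = S·e^((r+u−y)T) = 1.732 · e^(0.0525 × 404/365) = 1.732 · e^0.058110
= 1.732 × 1.059832 = $1.836 per pound

$1.836 per pound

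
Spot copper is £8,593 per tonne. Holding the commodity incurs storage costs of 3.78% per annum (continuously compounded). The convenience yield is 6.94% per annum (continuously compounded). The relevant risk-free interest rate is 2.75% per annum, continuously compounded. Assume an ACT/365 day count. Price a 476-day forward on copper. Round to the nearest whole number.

Net carry = r + u − y = 0.0275 + 0.0378 − 0.0694 = -0.0041
F = S·e^((r+u−y)T) = 8593 · e^(-0.0041 × 476/365) = 8593 · e^-0.005347
= 8593 × 0.994667 = £8,547 per tonne

£8,547 per tonne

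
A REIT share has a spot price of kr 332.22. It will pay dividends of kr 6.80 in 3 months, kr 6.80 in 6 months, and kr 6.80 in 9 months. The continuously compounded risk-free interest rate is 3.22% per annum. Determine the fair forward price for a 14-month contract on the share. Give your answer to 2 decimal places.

PV(dividends) I = 6.80·e^(−0.0322·3/12) + 6.80·e^(−0.0322·6/12) + 6.80·e^(−0.0322·9/12)
I = 6.7455 + 6.6914 + 6.6377 = 20.0746
F = (S − I)·e^(rT) = (332.22 − 20.0746) · e^(0.0322·14/12)
= 312.1454 · e^0.037567 = 312.1454 × 1.038282 = kr 324.09

kr 324.09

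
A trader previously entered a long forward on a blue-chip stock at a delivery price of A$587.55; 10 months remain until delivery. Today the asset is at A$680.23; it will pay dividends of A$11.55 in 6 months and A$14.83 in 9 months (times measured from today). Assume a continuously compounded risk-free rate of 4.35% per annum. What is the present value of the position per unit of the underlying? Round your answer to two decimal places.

A$87.94

PV(remaining dividends) I = 11.55·e^(−0.0435·6/12) + 14.83·e^(−0.0435·9/12) = 25.6555
Current forward F = (S − I)·e^(rT) = (680.23 − 25.6555)·e^(0.0435·10/12) = 654.5745 × 1.036915 = 678.7381
Value (long) = (F − K)·e^(−rT) = (678.7381 − 587.55) × 0.964399 = 87.9417
Value = A$87.94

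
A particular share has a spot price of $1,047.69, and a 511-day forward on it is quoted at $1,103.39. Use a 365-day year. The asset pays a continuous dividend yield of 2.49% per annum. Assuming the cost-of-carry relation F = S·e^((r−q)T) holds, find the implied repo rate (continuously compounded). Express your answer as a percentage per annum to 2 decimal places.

6.19%

From F = S·e^((r−q)T): (r − q) = ln(F/S)/T
ln(1103.39/1047.69) = ln(1.053165) = 0.051800
(r − q) = 0.051800 / (511/365) = 0.037000
r = ln(F/S)/T + q = 0.037000 + 0.0249 = 0.061900
r = 6.19%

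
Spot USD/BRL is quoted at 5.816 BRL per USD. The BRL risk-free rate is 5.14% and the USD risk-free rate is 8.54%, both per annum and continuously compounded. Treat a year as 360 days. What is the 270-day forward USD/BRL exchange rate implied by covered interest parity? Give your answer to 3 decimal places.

5.670

F = S·e^((r_BRL − r_USD)T) = 5.816 · e^((0.0514 − 0.0854) × 270/360)
= 5.816 · e^-0.025500 = 5.816 × 0.974822
F = 5.670 BRL per USD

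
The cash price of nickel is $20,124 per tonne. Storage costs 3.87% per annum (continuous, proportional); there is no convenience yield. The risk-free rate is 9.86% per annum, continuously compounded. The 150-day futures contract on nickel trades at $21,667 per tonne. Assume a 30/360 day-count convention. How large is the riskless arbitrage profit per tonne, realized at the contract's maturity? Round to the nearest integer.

Fair futures: F* = S·e^(carry·T), with carry = (r + u) = 0.0986 + 0.0387 = 0.1373
F* = 20124 · e^(0.1373 × 150/360) = 20124 · e^0.057208 = 20124 × 1.058876 = $21308.8206
Market $21667 > fair $21308.8206: forward overpriced → cash-and-carry (buy spot, short the forward).
At maturity, profit = |F_mkt − F*| = |21667 − 21308.8206| = $358 per tonne

$358 per tonne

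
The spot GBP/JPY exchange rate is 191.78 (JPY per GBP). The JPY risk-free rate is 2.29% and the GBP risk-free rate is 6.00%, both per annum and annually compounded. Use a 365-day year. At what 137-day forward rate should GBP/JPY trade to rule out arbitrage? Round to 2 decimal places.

By covered interest parity, F = S · (1+r_JPY)^T / (1+r_GBP)^T
= 191.78 × 1.008535 / 1.022112 = 191.78 × 0.986717
F = 189.23 JPY per GBP

189.23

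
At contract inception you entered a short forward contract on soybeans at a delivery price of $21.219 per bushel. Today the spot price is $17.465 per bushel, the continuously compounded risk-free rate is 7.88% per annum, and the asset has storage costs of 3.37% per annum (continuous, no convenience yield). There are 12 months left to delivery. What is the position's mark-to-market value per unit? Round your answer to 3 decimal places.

$1.548 per bushel

Current fair forward for the remaining 12 months: F = S·e^((r + u)·T), (r + u) = 0.0788 + 0.0337 = 0.1125
F = 17.465 · e^(0.1125 × 12/12) = 17.465 × 1.119072 = 19.5446
Value of long forward = (F − K)·e^(−rT) = (19.5446 − 21.219) · e^(−0.0788·12/12)
= -1.6744 × 0.924225 = -1.548
Short position value = −(long value) = $1.548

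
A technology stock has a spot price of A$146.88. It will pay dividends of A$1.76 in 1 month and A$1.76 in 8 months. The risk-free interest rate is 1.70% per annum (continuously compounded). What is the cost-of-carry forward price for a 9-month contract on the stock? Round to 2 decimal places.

PV(dividends) I = 1.76·e^(−0.0170·1/12) + 1.76·e^(−0.0170·8/12)
I = 1.7575 + 1.7402 = 3.4977
F = (S − I)·e^(rT) = (146.88 − 3.4977) · e^(0.0170·9/12)
= 143.3823 · e^0.012750 = 143.3823 × 1.012832 = A$145.22

A$145.22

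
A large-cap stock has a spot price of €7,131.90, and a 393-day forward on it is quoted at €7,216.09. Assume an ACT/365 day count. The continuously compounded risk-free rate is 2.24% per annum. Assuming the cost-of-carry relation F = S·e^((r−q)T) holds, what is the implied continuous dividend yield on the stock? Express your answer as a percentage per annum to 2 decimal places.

1.15%

From F = S·e^((r−q)T): (r − q) = ln(F/S)/T
ln(7216.09/7131.90) = ln(1.011805) = 0.011736
(r − q) = 0.011736 / (393/365) = 0.010900
q = r − ln(F/S)/T = 0.0224 − 0.010900 = 0.011500
q = 1.15%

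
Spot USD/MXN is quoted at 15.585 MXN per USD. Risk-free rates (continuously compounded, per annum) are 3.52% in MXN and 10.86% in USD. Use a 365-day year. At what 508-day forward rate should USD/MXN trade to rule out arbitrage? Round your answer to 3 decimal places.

14.072

F = S·e^((r_MXN − r_USD)T) = 15.585 · e^((0.0352 − 0.1086) × 508/365)
= 15.585 · e^-0.102157 = 15.585 × 0.902888
F = 14.072 MXN per USD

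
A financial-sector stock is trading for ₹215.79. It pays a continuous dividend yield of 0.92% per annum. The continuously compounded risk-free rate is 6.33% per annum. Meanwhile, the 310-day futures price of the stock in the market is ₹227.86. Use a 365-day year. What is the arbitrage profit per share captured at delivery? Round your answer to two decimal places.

Fair futures: F* = S·e^(carry·T), with carry = (r − q) = 0.0633 − 0.0092 = 0.0541
F* = 215.79 · e^(0.0541 × 310/365) = 215.79 · e^0.045948 = 215.79 × 1.047020 = ₹225.9364
Market ₹227.86 > fair ₹225.9364: forward overpriced → cash-and-carry (buy spot, short the forward).
At maturity, profit = |F_mkt − F*| = |227.86 − 225.9364| = ₹1.92 per share

₹1.92 per share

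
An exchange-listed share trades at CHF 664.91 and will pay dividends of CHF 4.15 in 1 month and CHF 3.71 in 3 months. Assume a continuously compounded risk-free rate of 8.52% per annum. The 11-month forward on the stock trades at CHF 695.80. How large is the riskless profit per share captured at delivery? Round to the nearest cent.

PV(dividends) I = 4.15·e^(−0.0852·1/12) + 3.71·e^(−0.0852·3/12) = 7.7525
Fair forward F* = (S − I)·e^(rT) = (664.91 − 7.7525)·e^0.078100 = 657.1575 × 1.081231 = 710.5391
Market CHF 695.80 < fair 710.5391: forward underpriced → reverse cash-and-carry (short the stock, invest proceeds at r, pay the dividends, go long the forward).
Profit at T = |F_mkt − F*| = |695.80 − 710.5391| = CHF 14.74 per share

CHF 14.74 per share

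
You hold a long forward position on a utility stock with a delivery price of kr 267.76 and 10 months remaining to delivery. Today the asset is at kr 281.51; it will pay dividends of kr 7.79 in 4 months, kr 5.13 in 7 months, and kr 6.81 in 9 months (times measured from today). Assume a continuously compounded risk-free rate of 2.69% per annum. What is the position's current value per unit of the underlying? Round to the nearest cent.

PV(remaining dividends) I = 7.79·e^(−0.0269·4/12) + 5.13·e^(−0.0269·7/12) + 6.81·e^(−0.0269·9/12) = 19.4446
Current forward F = (S − I)·e^(rT) = (281.51 − 19.4446)·e^(0.0269·10/12) = 262.0654 × 1.022670 = 268.0064
Value (long) = (F − K)·e^(−rT) = (268.0064 − 267.76) × 0.977833 = 0.2409
Value = kr 0.24

kr 0.24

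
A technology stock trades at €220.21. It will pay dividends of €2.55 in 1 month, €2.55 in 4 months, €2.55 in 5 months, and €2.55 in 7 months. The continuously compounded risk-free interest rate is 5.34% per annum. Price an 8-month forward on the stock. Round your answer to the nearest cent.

€217.82

PV(dividends) I = 2.55·e^(−0.0534·1/12) + 2.55·e^(−0.0534·4/12) + 2.55·e^(−0.0534·5/12) + 2.55·e^(−0.0534·7/12)
I = 2.5387 + 2.5050 + 2.4939 + 2.4718 = 10.0094
F = (S − I)·e^(rT) = (220.21 − 10.0094) · e^(0.0534·8/12)
= 210.2006 · e^0.035600 = 210.2006 × 1.036241 = €217.82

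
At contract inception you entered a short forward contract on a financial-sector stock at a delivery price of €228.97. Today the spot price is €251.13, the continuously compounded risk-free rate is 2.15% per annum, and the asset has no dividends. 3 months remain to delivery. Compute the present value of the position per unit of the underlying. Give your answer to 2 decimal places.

Current fair forward for the remaining 3 months: F = S·e^(r·T), r = 0.0215
F = 251.13 · e^(0.0215 × 3/12) = 251.13 × 1.005389 = 252.4833
Value of long forward = (F − K)·e^(−rT) = (252.4833 − 228.97) · e^(−0.0215·3/12)
= 23.5133 × 0.994639 = 23.39
Short position value = −(long value) = -€23.39

-€23.39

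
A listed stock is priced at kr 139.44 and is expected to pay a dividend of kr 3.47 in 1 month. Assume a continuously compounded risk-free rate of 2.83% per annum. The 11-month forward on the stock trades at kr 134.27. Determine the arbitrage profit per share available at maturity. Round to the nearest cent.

kr 5.28 per share

PV(dividends) I = 3.47·e^(−0.0283·1/12) = 3.4618
Fair forward F* = (S − I)·e^(rT) = (139.44 − 3.4618)·e^0.025942 = 135.9782 × 1.026281 = 139.5518
Market kr 134.27 < fair 139.5518: forward underpriced → reverse cash-and-carry (short the stock, invest proceeds at r, pay the dividends, go long the forward).
Profit at T = |F_mkt − F*| = |134.27 − 139.5518| = kr 5.28 per share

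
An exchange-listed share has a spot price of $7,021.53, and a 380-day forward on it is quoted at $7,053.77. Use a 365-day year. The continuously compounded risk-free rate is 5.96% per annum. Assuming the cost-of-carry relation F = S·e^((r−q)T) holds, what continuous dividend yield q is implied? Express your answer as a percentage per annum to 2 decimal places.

5.52%

From F = S·e^((r−q)T): (r − q) = ln(F/S)/T
ln(7053.77/7021.53) = ln(1.004592) = 0.004581
(r − q) = 0.004581 / (380/365) = 0.004400
q = r − ln(F/S)/T = 0.0596 − 0.004400 = 0.055200
q = 5.52%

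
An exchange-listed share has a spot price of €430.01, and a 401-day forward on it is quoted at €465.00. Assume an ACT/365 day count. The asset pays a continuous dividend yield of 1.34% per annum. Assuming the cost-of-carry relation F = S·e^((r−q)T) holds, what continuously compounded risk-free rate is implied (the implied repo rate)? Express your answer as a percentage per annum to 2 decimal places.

From F = S·e^((r−q)T): (r − q) = ln(F/S)/T
ln(465.00/430.01) = ln(1.081370) = 0.078229
(r − q) = 0.078229 / (401/365) = 0.071206
r = ln(F/S)/T + q = 0.071206 + 0.0134 = 0.084606
r = 8.46%

8.46%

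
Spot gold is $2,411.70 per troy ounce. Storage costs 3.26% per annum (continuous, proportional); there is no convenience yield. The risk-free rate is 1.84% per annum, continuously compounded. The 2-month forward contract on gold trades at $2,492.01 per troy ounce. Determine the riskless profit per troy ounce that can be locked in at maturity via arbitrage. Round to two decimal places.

Fair forward: F* = S·e^(carry·T), with carry = (r + u) = 0.0184 + 0.0326 = 0.0510
F* = 2411.70 · e^(0.0510 × 2/12) = 2411.70 · e^0.00850000 = 2411.70 × 1.00853623 = $2432.2868
Market $2492.01 > fair $2432.2868: forward overpriced → cash-and-carry (buy spot, short the forward).
At maturity, profit = |F_mkt − F*| = |2492.01 − 2432.2868| = $59.72 per troy ounce

$59.72 per troy ounce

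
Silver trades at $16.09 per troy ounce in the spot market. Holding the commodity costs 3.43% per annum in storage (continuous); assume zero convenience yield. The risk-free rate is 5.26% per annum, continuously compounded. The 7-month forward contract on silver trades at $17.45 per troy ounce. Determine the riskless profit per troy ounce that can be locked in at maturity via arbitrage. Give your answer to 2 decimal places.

$0.52 per troy ounce

Fair forward: F* = S·e^(carry·T), with carry = (r + u) = 0.0526 + 0.0343 = 0.0869
F* = 16.09 · e^(0.0869 × 7/12) = 16.09 · e^0.050692 = 16.09 × 1.051999 = $16.9267
Market $17.45 > fair $16.9267: forward overpriced → cash-and-carry (buy spot, short the forward).
At maturity, profit = |F_mkt − F*| = |17.45 − 16.9267| = $0.52 per troy ounce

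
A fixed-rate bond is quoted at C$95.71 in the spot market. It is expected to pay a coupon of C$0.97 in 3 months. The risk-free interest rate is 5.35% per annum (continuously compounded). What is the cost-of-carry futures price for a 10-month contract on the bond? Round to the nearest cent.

PV(coupons) I = 0.97·e^(−0.0535·3/12)
I = 0.9571
F = (S − I)·e^(rT) = (95.71 − 0.9571) · e^(0.0535·10/12)
= 94.7529 · e^0.044583 = 94.7529 × 1.045592 = C$99.07

C$99.07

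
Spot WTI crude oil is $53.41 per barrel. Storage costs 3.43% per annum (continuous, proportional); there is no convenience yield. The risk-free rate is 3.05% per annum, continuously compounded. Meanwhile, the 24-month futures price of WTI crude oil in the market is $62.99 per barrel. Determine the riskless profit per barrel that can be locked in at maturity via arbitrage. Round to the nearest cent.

$2.19 per barrel

Fair futures: F* = S·e^(carry·T), with carry = (r + u) = 0.0305 + 0.0343 = 0.0648
F* = 53.41 · e^(0.0648 × 24/12) = 53.41 · e^0.129600 = 53.41 × 1.138373 = $60.8005
Market $62.99 > fair $60.8005: forward overpriced → cash-and-carry (buy spot, short the forward).
At maturity, profit = |F_mkt − F*| = |62.99 − 60.8005| = $2.19 per barrel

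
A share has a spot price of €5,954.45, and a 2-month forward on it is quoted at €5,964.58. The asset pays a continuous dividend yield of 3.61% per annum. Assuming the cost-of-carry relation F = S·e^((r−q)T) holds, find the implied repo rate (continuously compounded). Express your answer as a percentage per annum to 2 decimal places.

4.63%

From F = S·e^((r−q)T): (r − q) = ln(F/S)/T
ln(5964.58/5954.45) = ln(1.001701) = 0.001700
(r − q) = 0.001700 / (2/12) = 0.010200
r = ln(F/S)/T + q = 0.010200 + 0.0361 = 0.046300
r = 4.63%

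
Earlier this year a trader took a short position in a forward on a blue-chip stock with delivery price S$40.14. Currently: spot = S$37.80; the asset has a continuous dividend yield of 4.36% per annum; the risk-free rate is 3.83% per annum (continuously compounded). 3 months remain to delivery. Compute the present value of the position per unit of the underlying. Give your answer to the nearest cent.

Current fair forward for the remaining 3 months: F = S·e^((r − q)·T), (r − q) = 0.0383 − 0.0436 = -0.0053
F = 37.80 · e^(-0.0053 × 3/12) = 37.80 × 0.998676 = 37.7500
Value of long forward = (F − K)·e^(−rT) = (37.7500 − 40.14) · e^(−0.0383·3/12)
= -2.3900 × 0.990471 = -2.37
Short position value = −(long value) = S$2.37

S$2.37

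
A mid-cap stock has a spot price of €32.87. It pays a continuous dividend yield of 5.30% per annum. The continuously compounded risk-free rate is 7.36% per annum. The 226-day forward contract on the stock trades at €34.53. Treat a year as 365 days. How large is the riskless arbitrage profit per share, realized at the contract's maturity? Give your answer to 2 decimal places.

€1.24 per share

Fair forward: F* = S·e^(carry·T), with carry = (r − q) = 0.0736 − 0.0530 = 0.0206
F* = 32.87 · e^(0.0206 × 226/365) = 32.87 · e^0.012755 = 32.87 × 1.012837 = €33.2920
Market €34.53 > fair €33.2920: forward overpriced → cash-and-carry (buy spot, short the forward).
At maturity, profit = |F_mkt − F*| = |34.53 − 33.2920| = €1.24 per share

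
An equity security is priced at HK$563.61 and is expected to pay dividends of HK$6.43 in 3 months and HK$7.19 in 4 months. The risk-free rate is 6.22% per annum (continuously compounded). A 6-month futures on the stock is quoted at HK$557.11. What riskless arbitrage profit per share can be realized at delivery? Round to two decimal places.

PV(dividends) I = 6.43·e^(−0.0622·3/12) + 7.19·e^(−0.0622·4/12) = 13.3732
Fair futures F* = (S − I)·e^(rT) = (563.61 − 13.3732)·e^0.031100 = 550.2368 × 1.031589 = 567.6182
Market HK$557.11 < fair 567.6182: forward underpriced → reverse cash-and-carry (short the stock, invest proceeds at r, pay the dividends, go long the forward).
Profit at T = |F_mkt − F*| = |557.11 − 567.6182| = HK$10.51 per share

HK$10.51 per share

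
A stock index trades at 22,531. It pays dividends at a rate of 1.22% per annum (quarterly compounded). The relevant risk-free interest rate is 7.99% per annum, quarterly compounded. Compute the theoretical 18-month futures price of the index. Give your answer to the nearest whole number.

24,910

F = S · (1+r/4)^(4T) / (1+q/4)^(4T)
= 22531 × 1.125997 / 1.018440 = 22531 × 1.105610
F = 24,910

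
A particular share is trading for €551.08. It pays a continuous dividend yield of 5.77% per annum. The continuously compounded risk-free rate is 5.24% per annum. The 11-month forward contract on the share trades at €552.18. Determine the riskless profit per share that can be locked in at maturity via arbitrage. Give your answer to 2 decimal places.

€3.77 per share

Fair forward: F* = S·e^(carry·T), with carry = (r − q) = 0.0524 − 0.0577 = -0.0053
F* = 551.08 · e^(-0.0053 × 11/12) = 551.08 · e^-0.004858 = 551.08 × 0.995154 = €548.4095
Market €552.18 > fair €548.4095: forward overpriced → cash-and-carry (buy spot, short the forward).
At maturity, profit = |F_mkt − F*| = |552.18 − 548.4095| = €3.77 per share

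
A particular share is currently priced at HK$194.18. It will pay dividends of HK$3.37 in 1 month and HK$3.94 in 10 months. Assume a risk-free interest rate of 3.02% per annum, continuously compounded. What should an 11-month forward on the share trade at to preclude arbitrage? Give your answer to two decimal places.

PV(dividends) I = 3.37·e^(−0.0302·1/12) + 3.94·e^(−0.0302·10/12)
I = 3.3615 + 3.8421 = 7.2036
F = (S − I)·e^(rT) = (194.18 − 7.2036) · e^(0.0302·11/12)
= 186.9764 · e^0.027683 = 186.9764 × 1.028070 = HK$192.22

HK$192.22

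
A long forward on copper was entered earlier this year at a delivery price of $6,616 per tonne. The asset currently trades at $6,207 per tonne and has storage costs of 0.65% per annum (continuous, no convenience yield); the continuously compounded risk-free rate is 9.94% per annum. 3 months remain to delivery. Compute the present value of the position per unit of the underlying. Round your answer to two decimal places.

-$236.52 per tonne

Current fair forward for the remaining 3 months: F = S·e^((r + u)·T), (r + u) = 0.0994 + 0.0065 = 0.1059
F = 6207 · e^(0.1059 × 3/12) = 6207 × 1.02682858 = 6373.5250
Value of long forward = (F − K)·e^(−rT) = (6373.5250 − 6616) · e^(−0.0994·3/12)
= -242.4750 × 0.97545622 = -236.52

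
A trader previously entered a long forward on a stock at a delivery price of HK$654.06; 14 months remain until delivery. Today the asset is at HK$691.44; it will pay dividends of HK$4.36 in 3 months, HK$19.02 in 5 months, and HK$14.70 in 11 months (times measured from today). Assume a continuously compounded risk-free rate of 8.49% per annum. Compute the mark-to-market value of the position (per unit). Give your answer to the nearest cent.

PV(remaining dividends) I = 4.36·e^(−0.0849·3/12) + 19.02·e^(−0.0849·5/12) + 14.70·e^(−0.0849·11/12) = 36.2267
Current forward F = (S − I)·e^(rT) = (691.44 − 36.2267)·e^(0.0849·14/12) = 655.2133 × 1.104122 = 723.4354
Value (long) = (F − K)·e^(−rT) = (723.4354 − 654.06) × 0.905697 = 62.8331
Value = HK$62.83

HK$62.83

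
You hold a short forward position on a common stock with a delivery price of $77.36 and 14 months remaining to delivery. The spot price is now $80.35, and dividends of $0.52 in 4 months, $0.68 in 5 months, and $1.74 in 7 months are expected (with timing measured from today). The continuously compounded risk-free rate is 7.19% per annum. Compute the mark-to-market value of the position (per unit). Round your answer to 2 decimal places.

PV(remaining dividends) I = 0.52·e^(−0.0719·4/12) + 0.68·e^(−0.0719·5/12) + 1.74·e^(−0.0719·7/12) = 2.8361
Current forward F = (S − I)·e^(rT) = (80.35 − 2.8361)·e^(0.0719·14/12) = 77.5139 × 1.087502 = 84.2965
Value (long) = (F − K)·e^(−rT) = (84.2965 − 77.36) × 0.919539 = 6.3784
Short position value = −(long value) = -$6.38

-$6.38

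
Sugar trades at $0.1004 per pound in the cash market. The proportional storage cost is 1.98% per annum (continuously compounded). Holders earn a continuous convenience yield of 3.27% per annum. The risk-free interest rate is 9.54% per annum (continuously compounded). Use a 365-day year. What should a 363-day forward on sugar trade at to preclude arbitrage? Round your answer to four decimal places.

$0.1090 per pound

Net carry = r + u − y = 0.0954 + 0.0198 − 0.0327 = 0.0825
F = S·e^((r+u−y)T) = 0.1004 · e^(0.0825 × 363/365) = 0.1004 · e^0.082048
= 0.1004 × 1.085508 = $0.1090 per pound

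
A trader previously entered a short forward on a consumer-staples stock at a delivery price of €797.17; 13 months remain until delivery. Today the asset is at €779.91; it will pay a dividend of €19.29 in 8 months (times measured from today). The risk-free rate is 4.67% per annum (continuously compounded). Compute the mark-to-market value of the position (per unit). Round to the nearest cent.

-€3.37

PV(remaining dividends) I = 19.29·e^(−0.0467·8/12) = 18.6987
Current forward F = (S − I)·e^(rT) = (779.91 − 18.6987)·e^(0.0467·13/12) = 761.2113 × 1.051893 = 800.7128
Value (long) = (F − K)·e^(−rT) = (800.7128 − 797.17) × 0.950667 = 3.3680
Short position value = −(long value) = -€3.37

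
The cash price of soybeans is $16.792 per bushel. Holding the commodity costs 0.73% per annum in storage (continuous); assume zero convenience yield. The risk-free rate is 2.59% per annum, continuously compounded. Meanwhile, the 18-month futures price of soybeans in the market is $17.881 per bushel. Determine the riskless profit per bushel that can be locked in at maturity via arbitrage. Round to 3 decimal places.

Fair futures: F* = S·e^(carry·T), with carry = (r + u) = 0.0259 + 0.0073 = 0.0332
F* = 16.792 · e^(0.0332 × 18/12) = 16.792 · e^0.049800 = 16.792 × 1.051061 = $17.6494
Market $17.881 > fair $17.6494: forward overpriced → cash-and-carry (buy spot, short the forward).
At maturity, profit = |F_mkt − F*| = |17.881 − 17.6494| = $0.232 per bushel

$0.232 per bushel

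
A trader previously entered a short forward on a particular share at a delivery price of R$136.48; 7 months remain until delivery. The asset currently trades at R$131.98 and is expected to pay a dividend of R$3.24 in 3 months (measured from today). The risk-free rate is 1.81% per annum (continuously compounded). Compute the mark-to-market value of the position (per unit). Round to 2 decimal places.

PV(remaining dividends) I = 3.24·e^(−0.0181·3/12) = 3.2254
Current forward F = (S − I)·e^(rT) = (131.98 − 3.2254)·e^(0.0181·7/12) = 128.7546 × 1.010614 = 130.1212
Value (long) = (F − K)·e^(−rT) = (130.1212 − 136.48) × 0.989497 = -6.2920
Short position value = −(long value) = R$6.29

R$6.29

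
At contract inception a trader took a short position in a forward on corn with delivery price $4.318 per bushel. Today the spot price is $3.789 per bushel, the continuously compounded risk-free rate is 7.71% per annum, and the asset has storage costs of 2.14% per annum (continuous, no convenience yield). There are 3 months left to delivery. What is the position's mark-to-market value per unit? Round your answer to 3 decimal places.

Current fair forward for the remaining 3 months: F = S·e^((r + u)·T), (r + u) = 0.0771 + 0.0214 = 0.0985
F = 3.789 · e^(0.0985 × 3/12) = 3.789 × 1.024931 = 3.8835
Value of long forward = (F − K)·e^(−rT) = (3.8835 − 4.318) · e^(−0.0771·3/12)
= -0.4345 × 0.980910 = -0.426
Short position value = −(long value) = $0.426

$0.426 per bushel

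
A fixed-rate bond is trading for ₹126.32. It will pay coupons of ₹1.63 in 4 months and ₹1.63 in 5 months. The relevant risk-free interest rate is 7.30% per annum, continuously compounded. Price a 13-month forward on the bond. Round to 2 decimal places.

PV(coupons) I = 1.63·e^(−0.0730·4/12) + 1.63·e^(−0.0730·5/12)
I = 1.5908 + 1.5812 = 3.1720
F = (S − I)·e^(rT) = (126.32 − 3.1720) · e^(0.0730·13/12)
= 123.1480 · e^0.079083 = 123.1480 × 1.082294 = ₹133.28

₹133.28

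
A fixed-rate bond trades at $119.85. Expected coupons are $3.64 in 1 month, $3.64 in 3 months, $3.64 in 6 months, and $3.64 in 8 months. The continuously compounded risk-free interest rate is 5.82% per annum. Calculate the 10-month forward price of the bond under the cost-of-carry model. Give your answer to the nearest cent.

PV(coupons) I = 3.64·e^(−0.0582·1/12) + 3.64·e^(−0.0582·3/12) + 3.64·e^(−0.0582·6/12) + 3.64·e^(−0.0582·8/12)
I = 3.6224 + 3.5874 + 3.5356 + 3.5015 = 14.2469
F = (S − I)·e^(rT) = (119.85 − 14.2469) · e^(0.0582·10/12)
= 105.6031 · e^0.048500 = 105.6031 × 1.049695 = $110.85

$110.85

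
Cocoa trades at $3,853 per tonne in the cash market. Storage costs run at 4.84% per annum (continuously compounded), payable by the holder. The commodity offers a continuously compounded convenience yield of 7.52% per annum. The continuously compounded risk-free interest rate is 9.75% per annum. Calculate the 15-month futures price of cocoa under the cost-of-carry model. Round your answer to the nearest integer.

$4,209 per tonne

Net carry = r + u − y = 0.0975 + 0.0484 − 0.0752 = 0.0707
F = S·e^((r+u−y)T) = 3853 · e^(0.0707 × 15/12) = 3853 · e^0.088375
= 3853 × 1.092398 = $4,209 per tonne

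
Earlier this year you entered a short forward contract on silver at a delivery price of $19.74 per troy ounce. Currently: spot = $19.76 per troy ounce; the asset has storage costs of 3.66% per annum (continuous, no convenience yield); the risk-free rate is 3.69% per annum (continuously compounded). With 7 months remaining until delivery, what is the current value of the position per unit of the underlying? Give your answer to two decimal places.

-$0.87 per troy ounce

Current fair forward for the remaining 7 months: F = S·e^((r + u)·T), (r + u) = 0.0369 + 0.0366 = 0.0735
F = 19.76 · e^(0.0735 × 7/12) = 19.76 × 1.043807 = 20.6256
Value of long forward = (F − K)·e^(−rT) = (20.6256 − 19.74) · e^(−0.0369·7/12)
= 0.8856 × 0.978705 = 0.87
Short position value = −(long value) = -$0.87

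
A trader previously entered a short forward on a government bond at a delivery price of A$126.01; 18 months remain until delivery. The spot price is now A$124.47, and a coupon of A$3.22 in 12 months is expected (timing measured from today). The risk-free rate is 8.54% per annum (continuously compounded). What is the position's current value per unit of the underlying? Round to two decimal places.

PV(remaining coupons) I = 3.22·e^(−0.0854·12/12) = 2.9564
Current forward F = (S − I)·e^(rT) = (124.47 − 2.9564)·e^(0.0854·18/12) = 121.5136 × 1.136667 = 138.1205
Value (long) = (F − K)·e^(−rT) = (138.1205 − 126.01) × 0.879765 = 10.6544
Short position value = −(long value) = -A$10.65

-A$10.65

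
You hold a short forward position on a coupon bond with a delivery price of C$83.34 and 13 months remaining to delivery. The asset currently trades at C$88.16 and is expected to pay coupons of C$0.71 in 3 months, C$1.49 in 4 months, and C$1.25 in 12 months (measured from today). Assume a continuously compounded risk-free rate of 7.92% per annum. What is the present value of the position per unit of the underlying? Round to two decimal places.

-C$8.37

PV(remaining coupons) I = 0.71·e^(−0.0792·3/12) + 1.49·e^(−0.0792·4/12) + 1.25·e^(−0.0792·12/12) = 3.3021
Current forward F = (S − I)·e^(rT) = (88.16 − 3.3021)·e^(0.0792·13/12) = 84.8579 × 1.089588 = 92.4601
Value (long) = (F − K)·e^(−rT) = (92.4601 − 83.34) × 0.917778 = 8.3702
Short position value = −(long value) = -C$8.37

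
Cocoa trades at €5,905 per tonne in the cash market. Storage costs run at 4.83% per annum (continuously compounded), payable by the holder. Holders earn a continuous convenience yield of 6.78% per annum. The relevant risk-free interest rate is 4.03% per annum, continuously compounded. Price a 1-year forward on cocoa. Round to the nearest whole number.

Net carry = r + u − y = 0.0403 + 0.0483 − 0.0678 = 0.0208
F = S·e^((r+u−y)T) = 5905 · e^(0.0208 × 1) = 5905 · e^0.020800
= 5905 × 1.021018 = €6,029 per tonne

€6,029 per tonne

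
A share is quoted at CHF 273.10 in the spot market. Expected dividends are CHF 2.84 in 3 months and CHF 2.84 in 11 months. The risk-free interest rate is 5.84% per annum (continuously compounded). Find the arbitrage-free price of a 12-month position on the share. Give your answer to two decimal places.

PV(dividends) I = 2.84·e^(−0.0584·3/12) + 2.84·e^(−0.0584·11/12)
I = 2.7988 + 2.6920 = 5.4908
F = (S − I)·e^(rT) = (273.10 − 5.4908) · e^(0.0584·12/12)
= 267.6092 · e^0.058400 = 267.6092 × 1.060139 = CHF 283.70

CHF 283.70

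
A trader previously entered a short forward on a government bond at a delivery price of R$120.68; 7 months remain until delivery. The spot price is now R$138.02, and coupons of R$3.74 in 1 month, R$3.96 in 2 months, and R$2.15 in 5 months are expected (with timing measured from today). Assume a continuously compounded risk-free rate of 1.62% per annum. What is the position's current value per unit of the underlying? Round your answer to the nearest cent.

PV(remaining coupons) I = 3.74·e^(−0.0162·1/12) + 3.96·e^(−0.0162·2/12) + 2.15·e^(−0.0162·5/12) = 9.8198
Current forward F = (S − I)·e^(rT) = (138.02 − 9.8198)·e^(0.0162·7/12) = 128.2002 × 1.009495 = 129.4175
Value (long) = (F − K)·e^(−rT) = (129.4175 − 120.68) × 0.990595 = 8.6553
Short position value = −(long value) = -R$8.66

-R$8.66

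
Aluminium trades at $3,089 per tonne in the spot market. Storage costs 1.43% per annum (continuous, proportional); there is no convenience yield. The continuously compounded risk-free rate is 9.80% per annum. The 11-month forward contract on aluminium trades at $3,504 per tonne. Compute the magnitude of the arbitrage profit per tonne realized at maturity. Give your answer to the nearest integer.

Fair forward: F* = S·e^(carry·T), with carry = (r + u) = 0.0980 + 0.0143 = 0.1123
F* = 3089 · e^(0.1123 × 11/12) = 3089 · e^0.102942 = 3089 × 1.108427 = $3423.9310
Market $3504 > fair $3423.9310: forward overpriced → cash-and-carry (buy spot, short the forward).
At maturity, profit = |F_mkt − F*| = |3504 − 3423.9310| = $80 per tonne

$80 per tonne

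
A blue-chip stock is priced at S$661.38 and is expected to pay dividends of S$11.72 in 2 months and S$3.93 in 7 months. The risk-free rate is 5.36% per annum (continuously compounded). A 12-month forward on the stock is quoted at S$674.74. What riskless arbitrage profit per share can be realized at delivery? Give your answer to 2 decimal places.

S$6.78 per share

PV(dividends) I = 11.72·e^(−0.0536·2/12) + 3.93·e^(−0.0536·7/12) = 15.4248
Fair forward F* = (S − I)·e^(rT) = (661.38 − 15.4248)·e^0.053600 = 645.9552 × 1.055062 = 681.5228
Market S$674.74 < fair 681.5228: forward underpriced → reverse cash-and-carry (short the stock, invest proceeds at r, pay the dividends, go long the forward).
Profit at T = |F_mkt − F*| = |674.74 − 681.5228| = S$6.78 per share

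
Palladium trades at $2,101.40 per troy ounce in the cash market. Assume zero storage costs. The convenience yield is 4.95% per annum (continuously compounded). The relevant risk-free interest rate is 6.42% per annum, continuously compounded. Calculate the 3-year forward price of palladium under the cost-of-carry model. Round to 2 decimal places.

$2,196.15 per troy ounce

Net carry = r + u − y = 0.0642 + 0.0000 − 0.0495 = 0.0147
F = S·e^((r+u−y)T) = 2101.40 · e^(0.0147 × 3) = 2101.40 · e^0.04410000
= 2101.40 × 1.04508686 = $2,196.15 per troy ounce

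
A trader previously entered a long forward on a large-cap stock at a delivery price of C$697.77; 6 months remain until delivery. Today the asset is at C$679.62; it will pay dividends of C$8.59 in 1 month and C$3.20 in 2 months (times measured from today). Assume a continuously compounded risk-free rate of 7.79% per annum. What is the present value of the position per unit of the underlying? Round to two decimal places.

PV(remaining dividends) I = 8.59·e^(−0.0779·1/12) + 3.20·e^(−0.0779·2/12) = 11.6931
Current forward F = (S − I)·e^(rT) = (679.62 − 11.6931)·e^(0.0779·6/12) = 667.9269 × 1.039718 = 694.4556
Value (long) = (F − K)·e^(−rT) = (694.4556 − 697.77) × 0.961799 = -3.1878
Value = -C$3.19

-C$3.19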